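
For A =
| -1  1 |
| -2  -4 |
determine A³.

[[11, 19], [-38, -46]]

tr A = -5 and det A = 6, so the characteristic polynomial is λ² − (-5)λ + (6) with roots -3 and -2.
Eigenvectors give P = [[-1, -1], [2, 1]] with P⁻¹ = [[1, 1], [-2, -1]], and A = P·diag(-3, -2)·P⁻¹.
Then A³ = P·diag(-27, -8)·P⁻¹ = [[27, 8], [-54, -8]] · [[1, 1], [-2, -1]] = [[11, 19], [-38, -46]].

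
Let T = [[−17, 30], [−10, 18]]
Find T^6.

[[−1931, 3990], [−1330, 2724]]

tr T = 1 and det T = −6, so the characteristic polynomial is λ² − (1)λ + (−6) with roots −2 and 3.
Eigenvectors give P = [[2, 3], [1, 2]] with P⁻¹ = [[2, −3], [−1, 2]], and T = P·diag(−2, 3)·P⁻¹.
Then T^6 = P·diag(64, 729)·P⁻¹ = [[128, 2187], [64, 1458]] · [[2, −3], [−1, 2]] = [[−1931, 3990], [−1330, 2724]].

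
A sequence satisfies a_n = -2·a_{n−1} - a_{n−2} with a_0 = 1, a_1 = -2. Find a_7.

-8

With companion matrix B = [[-2, -1], [1, 0]], [a_n, a_{n−1}]ᵀ = B·[a_{n−1}, a_{n−2}]ᵀ, so [a_7, a_6]ᵀ = B⁶·[a_1, a_0]ᵀ.
B⁶ = [[7, 6], [-6, -5]], giving [a_7, a_6]ᵀ = [[-8], [7]].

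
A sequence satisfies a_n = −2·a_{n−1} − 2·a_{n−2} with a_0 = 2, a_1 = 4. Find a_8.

With companion matrix C = [[−2, −2], [1, 0]], [a_n, a_{n−1}]ᵀ = C·[a_{n−1}, a_{n−2}]ᵀ, so [a_8, a_7]ᵀ = C^7·[a_1, a_0]ᵀ.
C^7 = [[0, 16], [−8, −16]], giving [a_8, a_7]ᵀ = [[32], [−64]].

32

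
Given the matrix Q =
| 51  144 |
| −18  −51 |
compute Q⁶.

[[729, 0], [0, 729]]

tr Q = 0 and det Q = −9, so the characteristic polynomial is λ² − (0)λ + (−9) with roots −3 and 3.
Eigenvectors give P = [[8, −3], [−3, 1]] with P⁻¹ = [[−1, −3], [−3, −8]], and Q = P·diag(−3, 3)·P⁻¹.
Then Q⁶ = P·diag(729, 729)·P⁻¹ = [[5832, −2187], [−2187, 729]] · [[−1, −3], [−3, −8]] = [[729, 0], [0, 729]].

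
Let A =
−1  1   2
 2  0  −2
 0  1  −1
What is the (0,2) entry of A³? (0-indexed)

A² = [[3, 1, −6], [−2, 0, 6], [2, −1, −1]]
A³ = [[−1, −3, 10], [2, 4, −10], [−4, 1, 7]]

10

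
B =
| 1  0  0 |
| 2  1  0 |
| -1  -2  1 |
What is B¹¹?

[[1, 0, 0], [22, 1, 0], [-231, -22, 1]]

B = I + N where N = [[0, 0, 0], [2, 0, 0], [-1, -2, 0]] is strictly lower-triangular, so N³ = 0.
(I + N)¹¹ = I + 11·N + 55·N² = [[1, 0, 0], [22, 1, 0], [-231, -22, 1]].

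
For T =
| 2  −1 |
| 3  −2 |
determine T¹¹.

[[2, −1], [3, −2]]

T² = I (check: tr T = 0 and det T = −1), so T¹¹ = T since 11 is odd.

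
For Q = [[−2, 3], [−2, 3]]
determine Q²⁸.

Q² = Q (a projection; rank 1, trace 1), so Q²⁸ = Q.

[[−2, 3], [−2, 3]]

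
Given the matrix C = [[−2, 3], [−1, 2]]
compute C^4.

[[1, 0], [0, 1]]

C² = I (check: tr C = 0 and det C = −1), so C^4 = I since 4 is even.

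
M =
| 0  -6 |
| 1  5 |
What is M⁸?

tr M = 5 and det M = 6, so the characteristic polynomial is λ² − (5)λ + (6) with roots 3 and 2.
Eigenvectors give P = [[-2, 3], [1, -1]] with P⁻¹ = [[1, 3], [1, 2]], and M = P·diag(3, 2)·P⁻¹.
Then M⁸ = P·diag(6561, 256)·P⁻¹ = [[-13122, 768], [6561, -256]] · [[1, 3], [1, 2]] = [[-12354, -37830], [6305, 19171]].

[[-12354, -37830], [6305, 19171]]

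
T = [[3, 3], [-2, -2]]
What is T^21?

T² = T (a projection; rank 1, trace 1), so T^21 = T.

[[3, 3], [-2, -2]]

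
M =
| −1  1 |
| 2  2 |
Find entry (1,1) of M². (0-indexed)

6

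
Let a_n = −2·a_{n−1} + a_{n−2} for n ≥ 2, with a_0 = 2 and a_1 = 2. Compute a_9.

With companion matrix A = [[−2, 1], [1, 0]], [a_n, a_{n−1}]ᵀ = A·[a_{n−1}, a_{n−2}]ᵀ, so [a_9, a_8]ᵀ = A⁸·[a_1, a_0]ᵀ.
A⁸ = [[985, −408], [−408, 169]], giving [a_9, a_8]ᵀ = [[1154], [−478]].

1154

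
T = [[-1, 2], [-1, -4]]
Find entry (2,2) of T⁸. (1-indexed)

tr T = -5 and det T = 6, so the characteristic polynomial is λ² − (-5)λ + (6) with roots -2 and -3.
Eigenvectors give P = [[-2, -1], [1, 1]] with P⁻¹ = [[-1, -1], [1, 2]], and T = P·diag(-2, -3)·P⁻¹.
Then T⁸ = P·diag(256, 6561)·P⁻¹ = [[-512, -6561], [256, 6561]] · [[-1, -1], [1, 2]] = [[-6049, -12610], [6305, 12866]].

12866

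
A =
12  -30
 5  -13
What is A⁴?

[[-114, 390], [-65, 211]]

tr A = -1 and det A = -6, so the characteristic polynomial is λ² − (-1)λ + (-6) with roots 2 and -3.
Eigenvectors give P = [[3, -2], [1, -1]] with P⁻¹ = [[1, -2], [1, -3]], and A = P·diag(2, -3)·P⁻¹.
Then A⁴ = P·diag(16, 81)·P⁻¹ = [[48, -162], [16, -81]] · [[1, -2], [1, -3]] = [[-114, 390], [-65, 211]].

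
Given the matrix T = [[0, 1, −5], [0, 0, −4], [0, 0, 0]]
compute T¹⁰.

T is strictly triangular, hence nilpotent: T³ = 0, so T¹⁰ = 0.

[[0, 0, 0], [0, 0, 0], [0, 0, 0]]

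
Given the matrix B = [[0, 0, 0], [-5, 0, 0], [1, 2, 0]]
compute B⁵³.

[[0, 0, 0], [0, 0, 0], [0, 0, 0]]

B is strictly triangular, hence nilpotent: B³ = 0, so B⁵³ = 0.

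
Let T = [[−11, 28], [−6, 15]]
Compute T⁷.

[[−13115, 30604], [−6558, 15303]]

tr T = 4 and det T = 3, so the characteristic polynomial is λ² − (4)λ + (3) with roots 1 and 3.
Eigenvectors give P = [[7, 2], [3, 1]] with P⁻¹ = [[1, −2], [−3, 7]], and T = P·diag(1, 3)·P⁻¹.
Then T⁷ = P·diag(1, 2187)·P⁻¹ = [[7, 4374], [3, 2187]] · [[1, −2], [−3, 7]] = [[−13115, 30604], [−6558, 15303]].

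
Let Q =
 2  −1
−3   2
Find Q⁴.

[[97, −56], [−168, 97]]

Q² = [[7, −4], [−12, 7]]
Q³ = [[26, −15], [−45, 26]]
Q⁴ = [[97, −56], [−168, 97]]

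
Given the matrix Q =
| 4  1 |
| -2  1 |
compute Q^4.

Q^2 = [[14, 5], [-10, -1]]
Q^3 = [[46, 19], [-38, -11]]
Q^4 = [[146, 65], [-130, -49]]

[[146, 65], [-130, -49]]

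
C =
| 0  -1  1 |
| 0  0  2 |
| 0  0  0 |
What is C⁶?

[[0, 0, 0], [0, 0, 0], [0, 0, 0]]

C is strictly triangular, hence nilpotent: C³ = 0, so C⁶ = 0.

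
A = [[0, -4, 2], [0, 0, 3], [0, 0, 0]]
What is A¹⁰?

[[0, 0, 0], [0, 0, 0], [0, 0, 0]]

A is strictly triangular, hence nilpotent: A³ = 0, so A¹⁰ = 0.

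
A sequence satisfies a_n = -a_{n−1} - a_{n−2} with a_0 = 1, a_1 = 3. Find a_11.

With companion matrix M = [[-1, -1], [1, 0]], [a_n, a_{n−1}]ᵀ = M·[a_{n−1}, a_{n−2}]ᵀ, so [a_11, a_10]ᵀ = M¹⁰·[a_1, a_0]ᵀ.
M¹⁰ = [[-1, -1], [1, 0]], giving [a_11, a_10]ᵀ = [[-4], [3]].

-4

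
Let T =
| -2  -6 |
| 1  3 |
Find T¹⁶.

[[-2, -6], [1, 3]]

T² = T (a projection; rank 1, trace 1), so T¹⁶ = T.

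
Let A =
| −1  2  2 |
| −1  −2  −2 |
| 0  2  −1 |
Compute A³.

A² = [[−1, −2, −8], [3, −2, 4], [−2, −6, −3]]
A³ = [[3, −14, 10], [−1, 18, 6], [8, 2, 11]]

[[3, −14, 10], [−1, 18, 6], [8, 2, 11]]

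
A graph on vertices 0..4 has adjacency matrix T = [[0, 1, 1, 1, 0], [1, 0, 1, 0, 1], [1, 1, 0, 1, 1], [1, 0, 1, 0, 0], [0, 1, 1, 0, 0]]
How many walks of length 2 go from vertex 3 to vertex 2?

The number of length-2 walks from vertex 3 to vertex 2 is entry (3,2) of T^2, where T is the adjacency matrix.
T^2 = [[3, 1, 2, 1, 2], [1, 3, 2, 2, 1], [2, 2, 4, 1, 1], [1, 2, 1, 2, 1], [2, 1, 1, 1, 2]]

1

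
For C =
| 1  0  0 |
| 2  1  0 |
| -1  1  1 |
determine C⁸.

[[1, 0, 0], [16, 1, 0], [48, 8, 1]]

C = I + N where N = [[0, 0, 0], [2, 0, 0], [-1, 1, 0]] is strictly lower-triangular, so N³ = 0.
(I + N)⁸ = I + 8·N + 28·N² = [[1, 0, 0], [16, 1, 0], [48, 8, 1]].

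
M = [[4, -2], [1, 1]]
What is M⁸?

[[12866, -12610], [6305, -6049]]

tr M = 5 and det M = 6, so the characteristic polynomial is λ² − (5)λ + (6) with roots 2 and 3.
Eigenvectors give P = [[-1, 2], [-1, 1]] with P⁻¹ = [[1, -2], [1, -1]], and M = P·diag(2, 3)·P⁻¹.
Then M⁸ = P·diag(256, 6561)·P⁻¹ = [[-256, 13122], [-256, 6561]] · [[1, -2], [1, -1]] = [[12866, -12610], [6305, -6049]].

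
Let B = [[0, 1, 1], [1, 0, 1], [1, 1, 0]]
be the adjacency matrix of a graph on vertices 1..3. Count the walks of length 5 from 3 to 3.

The number of length-5 walks from vertex 3 to vertex 3 is entry (3,3) of B⁵, where B is the adjacency matrix.
B² = [[2, 1, 1], [1, 2, 1], [1, 1, 2]]
B³ = [[2, 3, 3], [3, 2, 3], [3, 3, 2]]
B⁴ = [[6, 5, 5], [5, 6, 5], [5, 5, 6]]
B⁵ = [[10, 11, 11], [11, 10, 11], [11, 11, 10]]

10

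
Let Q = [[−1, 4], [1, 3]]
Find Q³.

Q² = [[5, 8], [2, 13]]
Q³ = [[3, 44], [11, 47]]

[[3, 44], [11, 47]]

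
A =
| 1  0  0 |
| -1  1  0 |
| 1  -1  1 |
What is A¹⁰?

A = I + N where N = [[0, 0, 0], [-1, 0, 0], [1, -1, 0]] is strictly lower-triangular, so N³ = 0.
(I + N)¹⁰ = I + 10·N + 45·N² = [[1, 0, 0], [-10, 1, 0], [55, -10, 1]].

[[1, 0, 0], [-10, 1, 0], [55, -10, 1]]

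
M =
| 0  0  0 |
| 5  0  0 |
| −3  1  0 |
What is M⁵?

M is strictly triangular, hence nilpotent: M³ = 0, so M⁵ = 0.

[[0, 0, 0], [0, 0, 0], [0, 0, 0]]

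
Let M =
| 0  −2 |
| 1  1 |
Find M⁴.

[[2, 6], [−3, −1]]

M² = [[−2, −2], [1, −1]]
M³ = [[−2, 2], [−1, −3]]
M⁴ = [[2, 6], [−3, −1]]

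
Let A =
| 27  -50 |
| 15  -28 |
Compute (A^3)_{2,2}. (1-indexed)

-202

tr A = -1 and det A = -6, so the characteristic polynomial is λ² − (-1)λ + (-6) with roots -3 and 2.
Eigenvectors give P = [[5, 2], [3, 1]] with P⁻¹ = [[-1, 2], [3, -5]], and A = P·diag(-3, 2)·P⁻¹.
Then A^3 = P·diag(-27, 8)·P⁻¹ = [[-135, 16], [-81, 8]] · [[-1, 2], [3, -5]] = [[183, -350], [105, -202]].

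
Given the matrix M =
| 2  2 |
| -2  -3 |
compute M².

[[0, -2], [2, 5]]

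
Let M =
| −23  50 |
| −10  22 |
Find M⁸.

tr M = −1 and det M = −6, so the characteristic polynomial is λ² − (−1)λ + (−6) with roots −3 and 2.
Eigenvectors give P = [[5, 2], [2, 1]] with P⁻¹ = [[1, −2], [−2, 5]], and M = P·diag(−3, 2)·P⁻¹.
Then M⁸ = P·diag(6561, 256)·P⁻¹ = [[32805, 512], [13122, 256]] · [[1, −2], [−2, 5]] = [[31781, −63050], [12610, −24964]].

[[31781, −63050], [12610, −24964]]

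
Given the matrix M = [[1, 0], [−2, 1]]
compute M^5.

[[1, 0], [−10, 1]]

M = I + N where N = [[0, 0], [−2, 0]] is strictly lower-triangular, so N^2 = 0.
(I + N)^5 = I + 5·N = [[1, 0], [−10, 1]].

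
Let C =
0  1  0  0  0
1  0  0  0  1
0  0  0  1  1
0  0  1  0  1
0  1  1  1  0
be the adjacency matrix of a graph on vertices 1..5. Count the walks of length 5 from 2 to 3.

The number of length-5 walks from vertex 2 to vertex 3 is entry (2,3) of C⁵, where C is the adjacency matrix.
C² = [[1, 0, 0, 0, 1], [0, 2, 1, 1, 0], [0, 1, 2, 1, 1], [0, 1, 1, 2, 1], [1, 0, 1, 1, 3]]
C³ = [[0, 2, 1, 1, 0], [2, 0, 1, 1, 4], [1, 1, 2, 3, 4], [1, 1, 3, 2, 4], [0, 4, 4, 4, 2]]
C⁴ = [[2, 0, 1, 1, 4], [0, 6, 5, 5, 2], [1, 5, 7, 6, 6], [1, 5, 6, 7, 6], [4, 2, 6, 6, 12]]
C⁵ = [[0, 6, 5, 5, 2], [6, 2, 7, 7, 16], [5, 7, 12, 13, 18], [5, 7, 13, 12, 18], [2, 16, 18, 18, 14]]

7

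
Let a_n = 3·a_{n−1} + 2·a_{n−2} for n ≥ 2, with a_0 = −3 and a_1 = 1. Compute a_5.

−95

With companion matrix T = [[3, 2], [1, 0]], [a_n, a_{n−1}]ᵀ = T·[a_{n−1}, a_{n−2}]ᵀ, so [a_5, a_4]ᵀ = T⁴·[a_1, a_0]ᵀ.
T⁴ = [[139, 78], [39, 22]], giving [a_5, a_4]ᵀ = [[−95], [−27]].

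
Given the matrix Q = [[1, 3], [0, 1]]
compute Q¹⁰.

[[1, 30], [0, 1]]

Q = I + N where N = [[0, 3], [0, 0]] is strictly upper-triangular, so N² = 0.
(I + N)¹⁰ = I + 10·N = [[1, 30], [0, 1]].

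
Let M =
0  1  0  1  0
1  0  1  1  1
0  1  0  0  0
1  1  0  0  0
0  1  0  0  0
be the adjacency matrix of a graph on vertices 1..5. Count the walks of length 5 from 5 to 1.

The number of length-5 walks from vertex 5 to vertex 1 is entry (5,1) of M⁵, where M is the adjacency matrix.
M² = [[2, 1, 1, 1, 1], [1, 4, 0, 1, 0], [1, 0, 1, 1, 1], [1, 1, 1, 2, 1], [1, 0, 1, 1, 1]]
M³ = [[2, 5, 1, 3, 1], [5, 2, 4, 5, 4], [1, 4, 0, 1, 0], [3, 5, 1, 2, 1], [1, 4, 0, 1, 0]]
M⁴ = [[8, 7, 5, 7, 5], [7, 18, 2, 7, 2], [5, 2, 4, 5, 4], [7, 7, 5, 8, 5], [5, 2, 4, 5, 4]]
M⁵ = [[14, 25, 7, 15, 7], [25, 18, 18, 25, 18], [7, 18, 2, 7, 2], [15, 25, 7, 14, 7], [7, 18, 2, 7, 2]]

7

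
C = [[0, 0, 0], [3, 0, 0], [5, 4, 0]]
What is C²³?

[[0, 0, 0], [0, 0, 0], [0, 0, 0]]

C is strictly triangular, hence nilpotent: C³ = 0, so C²³ = 0.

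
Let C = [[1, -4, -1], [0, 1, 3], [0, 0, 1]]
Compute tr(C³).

C = I + N where N = [[0, -4, -1], [0, 0, 3], [0, 0, 0]] is strictly upper-triangular, so N³ = 0.
(I + N)³ = I + 3·N + 3·N² = [[1, -12, -39], [0, 1, 9], [0, 0, 1]].

3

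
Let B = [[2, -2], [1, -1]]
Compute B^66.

B² = B (a projection; rank 1, trace 1), so B^66 = B.

[[2, -2], [1, -1]]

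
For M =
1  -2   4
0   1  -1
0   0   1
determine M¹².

M = I + N where N = [[0, -2, 4], [0, 0, -1], [0, 0, 0]] is strictly upper-triangular, so N³ = 0.
(I + N)¹² = I + 12·N + 66·N² = [[1, -24, 180], [0, 1, -12], [0, 0, 1]].

[[1, -24, 180], [0, 1, -12], [0, 0, 1]]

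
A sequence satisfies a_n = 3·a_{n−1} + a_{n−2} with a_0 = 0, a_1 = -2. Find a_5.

-218

With companion matrix M = [[3, 1], [1, 0]], [a_n, a_{n−1}]ᵀ = M·[a_{n−1}, a_{n−2}]ᵀ, so [a_5, a_4]ᵀ = M⁴·[a_1, a_0]ᵀ.
M⁴ = [[109, 33], [33, 10]], giving [a_5, a_4]ᵀ = [[-218], [-66]].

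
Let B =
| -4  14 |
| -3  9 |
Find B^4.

tr B = 5 and det B = 6, so the characteristic polynomial is λ² − (5)λ + (6) with roots 3 and 2.
Eigenvectors give P = [[2, 7], [1, 3]] with P⁻¹ = [[-3, 7], [1, -2]], and B = P·diag(3, 2)·P⁻¹.
Then B^4 = P·diag(81, 16)·P⁻¹ = [[162, 112], [81, 48]] · [[-3, 7], [1, -2]] = [[-374, 910], [-195, 471]].

[[-374, 910], [-195, 471]]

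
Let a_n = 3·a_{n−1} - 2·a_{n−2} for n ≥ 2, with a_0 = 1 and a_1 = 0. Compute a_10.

With companion matrix T = [[3, -2], [1, 0]], [a_n, a_{n−1}]ᵀ = T·[a_{n−1}, a_{n−2}]ᵀ, so [a_10, a_9]ᵀ = T^9·[a_1, a_0]ᵀ.
T^9 = [[1023, -1022], [511, -510]], giving [a_10, a_9]ᵀ = [[-1022], [-510]].

-1022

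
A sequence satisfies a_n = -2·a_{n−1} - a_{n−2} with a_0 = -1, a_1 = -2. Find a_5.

-14

With companion matrix C = [[-2, -1], [1, 0]], [a_n, a_{n−1}]ᵀ = C·[a_{n−1}, a_{n−2}]ᵀ, so [a_5, a_4]ᵀ = C⁴·[a_1, a_0]ᵀ.
C⁴ = [[5, 4], [-4, -3]], giving [a_5, a_4]ᵀ = [[-14], [11]].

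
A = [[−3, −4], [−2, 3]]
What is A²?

[[17, 0], [0, 17]]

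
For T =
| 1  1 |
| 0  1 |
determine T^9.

[[1, 9], [0, 1]]

T = I + N where N = [[0, 1], [0, 0]] is strictly upper-triangular, so N^2 = 0.
(I + N)^9 = I + 9·N = [[1, 9], [0, 1]].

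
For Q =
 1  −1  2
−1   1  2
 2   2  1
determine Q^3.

Q^2 = [[6, 2, 2], [2, 6, 2], [2, 2, 9]]
Q^3 = [[8, 0, 18], [0, 8, 18], [18, 18, 17]]

[[8, 0, 18], [0, 8, 18], [18, 18, 17]]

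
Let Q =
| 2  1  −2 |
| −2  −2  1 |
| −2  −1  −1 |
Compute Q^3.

Q^2 = [[6, 2, −1], [−2, 1, 1], [0, 1, 4]]
Q^3 = [[10, 3, −9], [−8, −5, 4], [−10, −6, −3]]

[[10, 3, −9], [−8, −5, 4], [−10, −6, −3]]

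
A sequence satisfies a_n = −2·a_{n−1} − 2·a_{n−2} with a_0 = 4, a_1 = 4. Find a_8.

64

With companion matrix B = [[−2, −2], [1, 0]], [a_n, a_{n−1}]ᵀ = B·[a_{n−1}, a_{n−2}]ᵀ, so [a_8, a_7]ᵀ = B⁷·[a_1, a_0]ᵀ.
B⁷ = [[0, 16], [−8, −16]], giving [a_8, a_7]ᵀ = [[64], [−96]].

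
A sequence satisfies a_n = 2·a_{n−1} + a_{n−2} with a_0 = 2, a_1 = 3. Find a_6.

268

With companion matrix Q = [[2, 1], [1, 0]], [a_n, a_{n−1}]ᵀ = Q·[a_{n−1}, a_{n−2}]ᵀ, so [a_6, a_5]ᵀ = Q⁵·[a_1, a_0]ᵀ.
Q⁵ = [[70, 29], [29, 12]], giving [a_6, a_5]ᵀ = [[268], [111]].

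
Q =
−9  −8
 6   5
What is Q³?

tr Q = −4 and det Q = 3, so the characteristic polynomial is λ² − (−4)λ + (3) with roots −3 and −1.
Eigenvectors give P = [[−4, −1], [3, 1]] with P⁻¹ = [[−1, −1], [3, 4]], and Q = P·diag(−3, −1)·P⁻¹.
Then Q³ = P·diag(−27, −1)·P⁻¹ = [[108, 1], [−81, −1]] · [[−1, −1], [3, 4]] = [[−105, −104], [78, 77]].

[[−105, −104], [78, 77]]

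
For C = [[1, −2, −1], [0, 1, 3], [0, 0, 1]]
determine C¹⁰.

[[1, −20, −280], [0, 1, 30], [0, 0, 1]]

C = I + N where N = [[0, −2, −1], [0, 0, 3], [0, 0, 0]] is strictly upper-triangular, so N³ = 0.
(I + N)¹⁰ = I + 10·N + 45·N² = [[1, −20, −280], [0, 1, 30], [0, 0, 1]].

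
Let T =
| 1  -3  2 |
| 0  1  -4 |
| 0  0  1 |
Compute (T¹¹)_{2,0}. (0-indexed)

T = I + N where N = [[0, -3, 2], [0, 0, -4], [0, 0, 0]] is strictly upper-triangular, so N³ = 0.
(I + N)¹¹ = I + 11·N + 55·N² = [[1, -33, 682], [0, 1, -44], [0, 0, 1]].

0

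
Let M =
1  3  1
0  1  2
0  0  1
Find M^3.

[[1, 9, 21], [0, 1, 6], [0, 0, 1]]

M = I + N where N = [[0, 3, 1], [0, 0, 2], [0, 0, 0]] is strictly upper-triangular, so N^3 = 0.
(I + N)^3 = I + 3·N + 3·N^2 = [[1, 9, 21], [0, 1, 6], [0, 0, 1]].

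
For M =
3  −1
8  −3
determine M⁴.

M² = I (check: tr M = 0 and det M = −1), so M⁴ = I since 4 is even.

[[1, 0], [0, 1]]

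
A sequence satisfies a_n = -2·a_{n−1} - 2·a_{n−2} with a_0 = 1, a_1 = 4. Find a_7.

With companion matrix C = [[-2, -2], [1, 0]], [a_n, a_{n−1}]ᵀ = C·[a_{n−1}, a_{n−2}]ᵀ, so [a_7, a_6]ᵀ = C⁶·[a_1, a_0]ᵀ.
C⁶ = [[-8, -16], [8, 8]], giving [a_7, a_6]ᵀ = [[-48], [40]].

-48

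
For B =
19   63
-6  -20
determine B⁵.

tr B = -1 and det B = -2, so the characteristic polynomial is λ² − (-1)λ + (-2) with roots 1 and -2.
Eigenvectors give P = [[7, 3], [-2, -1]] with P⁻¹ = [[1, 3], [-2, -7]], and B = P·diag(1, -2)·P⁻¹.
Then B⁵ = P·diag(1, -32)·P⁻¹ = [[7, -96], [-2, 32]] · [[1, 3], [-2, -7]] = [[199, 693], [-66, -230]].

[[199, 693], [-66, -230]]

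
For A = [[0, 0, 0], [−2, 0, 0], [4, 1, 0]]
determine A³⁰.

A is strictly triangular, hence nilpotent: A³ = 0, so A³⁰ = 0.

[[0, 0, 0], [0, 0, 0], [0, 0, 0]]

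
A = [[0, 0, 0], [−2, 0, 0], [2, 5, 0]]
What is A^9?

[[0, 0, 0], [0, 0, 0], [0, 0, 0]]

A is strictly triangular, hence nilpotent: A^3 = 0, so A^9 = 0.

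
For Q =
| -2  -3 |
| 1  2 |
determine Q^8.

Q² = I (check: tr Q = 0 and det Q = -1), so Q^8 = I since 8 is even.

[[1, 0], [0, 1]]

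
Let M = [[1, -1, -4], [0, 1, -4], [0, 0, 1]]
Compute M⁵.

[[1, -5, 20], [0, 1, -20], [0, 0, 1]]

M = I + N where N = [[0, -1, -4], [0, 0, -4], [0, 0, 0]] is strictly upper-triangular, so N³ = 0.
(I + N)⁵ = I + 5·N + 10·N² = [[1, -5, 20], [0, 1, -20], [0, 0, 1]].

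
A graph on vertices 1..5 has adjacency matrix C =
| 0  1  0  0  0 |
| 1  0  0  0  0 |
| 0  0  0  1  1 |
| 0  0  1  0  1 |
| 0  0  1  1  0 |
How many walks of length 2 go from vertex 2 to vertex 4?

The number of length-2 walks from vertex 2 to vertex 4 is entry (2,4) of C^2, where C is the adjacency matrix.
C^2 = [[1, 0, 0, 0, 0], [0, 1, 0, 0, 0], [0, 0, 2, 1, 1], [0, 0, 1, 2, 1], [0, 0, 1, 1, 2]]

0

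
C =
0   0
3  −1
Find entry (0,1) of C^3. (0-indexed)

C^2 = [[0, 0], [−3, 1]]
C^3 = [[0, 0], [3, −1]]

0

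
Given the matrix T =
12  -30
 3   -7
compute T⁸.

tr T = 5 and det T = 6, so the characteristic polynomial is λ² − (5)λ + (6) with roots 3 and 2.
Eigenvectors give P = [[10, 3], [3, 1]] with P⁻¹ = [[1, -3], [-3, 10]], and T = P·diag(3, 2)·P⁻¹.
Then T⁸ = P·diag(6561, 256)·P⁻¹ = [[65610, 768], [19683, 256]] · [[1, -3], [-3, 10]] = [[63306, -189150], [18915, -56489]].

[[63306, -189150], [18915, -56489]]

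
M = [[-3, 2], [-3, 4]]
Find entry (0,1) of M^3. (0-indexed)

M^2 = [[3, 2], [-3, 10]]
M^3 = [[-15, 14], [-21, 34]]

14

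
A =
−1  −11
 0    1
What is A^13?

[[−1, −11], [0, 1]]

A² = I (check: tr A = 0 and det A = −1), so A^13 = A since 13 is odd.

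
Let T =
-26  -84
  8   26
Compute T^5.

[[-416, -1344], [128, 416]]

tr T = 0 and det T = -4, so the characteristic polynomial is λ² − (0)λ + (-4) with roots -2 and 2.
Eigenvectors give P = [[7, -3], [-2, 1]] with P⁻¹ = [[1, 3], [2, 7]], and T = P·diag(-2, 2)·P⁻¹.
Then T^5 = P·diag(-32, 32)·P⁻¹ = [[-224, -96], [64, 32]] · [[1, 3], [2, 7]] = [[-416, -1344], [128, 416]].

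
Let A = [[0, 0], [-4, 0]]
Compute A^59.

A is strictly triangular, hence nilpotent: A^2 = 0, so A^59 = 0.

[[0, 0], [0, 0]]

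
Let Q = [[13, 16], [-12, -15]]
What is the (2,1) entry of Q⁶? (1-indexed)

2184

tr Q = -2 and det Q = -3, so the characteristic polynomial is λ² − (-2)λ + (-3) with roots 1 and -3.
Eigenvectors give P = [[4, -1], [-3, 1]] with P⁻¹ = [[1, 1], [3, 4]], and Q = P·diag(1, -3)·P⁻¹.
Then Q⁶ = P·diag(1, 729)·P⁻¹ = [[4, -729], [-3, 729]] · [[1, 1], [3, 4]] = [[-2183, -2912], [2184, 2913]].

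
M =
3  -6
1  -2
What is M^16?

M² = M (a projection; rank 1, trace 1), so M^16 = M.

[[3, -6], [1, -2]]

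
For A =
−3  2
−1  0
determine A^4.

[[31, −30], [15, −14]]

A^2 = [[7, −6], [3, −2]]
A^3 = [[−15, 14], [−7, 6]]
A^4 = [[31, −30], [15, −14]]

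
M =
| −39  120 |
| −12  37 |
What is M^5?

[[−2439, 7320], [−732, 2197]]

tr M = −2 and det M = −3, so the characteristic polynomial is λ² − (−2)λ + (−3) with roots −3 and 1.
Eigenvectors give P = [[10, 3], [3, 1]] with P⁻¹ = [[1, −3], [−3, 10]], and M = P·diag(−3, 1)·P⁻¹.
Then M^5 = P·diag(−243, 1)·P⁻¹ = [[−2430, 3], [−729, 1]] · [[1, −3], [−3, 10]] = [[−2439, 7320], [−732, 2197]].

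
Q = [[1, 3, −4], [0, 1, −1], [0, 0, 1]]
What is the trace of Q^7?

Q = I + N where N = [[0, 3, −4], [0, 0, −1], [0, 0, 0]] is strictly upper-triangular, so N^3 = 0.
(I + N)^7 = I + 7·N + 21·N^2 = [[1, 21, −91], [0, 1, −7], [0, 0, 1]].

3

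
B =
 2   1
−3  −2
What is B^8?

B² = I (check: tr B = 0 and det B = −1), so B^8 = I since 8 is even.

[[1, 0], [0, 1]]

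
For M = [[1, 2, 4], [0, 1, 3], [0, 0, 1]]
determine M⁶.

[[1, 12, 114], [0, 1, 18], [0, 0, 1]]

M = I + N where N = [[0, 2, 4], [0, 0, 3], [0, 0, 0]] is strictly upper-triangular, so N³ = 0.
(I + N)⁶ = I + 6·N + 15·N² = [[1, 12, 114], [0, 1, 18], [0, 0, 1]].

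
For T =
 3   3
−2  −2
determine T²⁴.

T² = T (a projection; rank 1, trace 1), so T²⁴ = T.

[[3, 3], [−2, −2]]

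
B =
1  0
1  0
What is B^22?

B² = B (a projection; rank 1, trace 1), so B^22 = B.

[[1, 0], [1, 0]]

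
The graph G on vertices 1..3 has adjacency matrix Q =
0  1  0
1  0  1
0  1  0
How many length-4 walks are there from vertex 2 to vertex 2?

4

The number of length-4 walks from vertex 2 to vertex 2 is entry (2,2) of Q⁴, where Q is the adjacency matrix.
Q² = [[1, 0, 1], [0, 2, 0], [1, 0, 1]]
Q³ = [[0, 2, 0], [2, 0, 2], [0, 2, 0]]
Q⁴ = [[2, 0, 2], [0, 4, 0], [2, 0, 2]]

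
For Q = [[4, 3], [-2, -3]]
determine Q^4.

[[94, 39], [-26, 3]]

Q^2 = [[10, 3], [-2, 3]]
Q^3 = [[34, 21], [-14, -15]]
Q^4 = [[94, 39], [-26, 3]]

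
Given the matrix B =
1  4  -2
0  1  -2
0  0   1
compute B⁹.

[[1, 36, -306], [0, 1, -18], [0, 0, 1]]

B = I + N where N = [[0, 4, -2], [0, 0, -2], [0, 0, 0]] is strictly upper-triangular, so N³ = 0.
(I + N)⁹ = I + 9·N + 36·N² = [[1, 36, -306], [0, 1, -18], [0, 0, 1]].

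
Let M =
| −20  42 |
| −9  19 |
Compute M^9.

tr M = −1 and det M = −2, so the characteristic polynomial is λ² − (−1)λ + (−2) with roots 1 and −2.
Eigenvectors give P = [[−2, −7], [−1, −3]] with P⁻¹ = [[3, −7], [−1, 2]], and M = P·diag(1, −2)·P⁻¹.
Then M^9 = P·diag(1, −512)·P⁻¹ = [[−2, 3584], [−1, 1536]] · [[3, −7], [−1, 2]] = [[−3590, 7182], [−1539, 3079]].

[[−3590, 7182], [−1539, 3079]]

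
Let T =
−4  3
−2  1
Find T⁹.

tr T = −3 and det T = 2, so the characteristic polynomial is λ² − (−3)λ + (2) with roots −2 and −1.
Eigenvectors give P = [[3, 1], [2, 1]] with P⁻¹ = [[1, −1], [−2, 3]], and T = P·diag(−2, −1)·P⁻¹.
Then T⁹ = P·diag(−512, −1)·P⁻¹ = [[−1536, −1], [−1024, −1]] · [[1, −1], [−2, 3]] = [[−1534, 1533], [−1022, 1021]].

[[−1534, 1533], [−1022, 1021]]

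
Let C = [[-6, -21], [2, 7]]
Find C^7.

C² = C (a projection; rank 1, trace 1), so C^7 = C.

[[-6, -21], [2, 7]]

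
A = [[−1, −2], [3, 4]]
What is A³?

tr A = 3 and det A = 2, so the characteristic polynomial is λ² − (3)λ + (2) with roots 1 and 2.
Eigenvectors give P = [[1, −2], [−1, 3]] with P⁻¹ = [[3, 2], [1, 1]], and A = P·diag(1, 2)·P⁻¹.
Then A³ = P·diag(1, 8)·P⁻¹ = [[1, −16], [−1, 24]] · [[3, 2], [1, 1]] = [[−13, −14], [21, 22]].

[[−13, −14], [21, 22]]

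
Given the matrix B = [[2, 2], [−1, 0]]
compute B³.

[[0, 4], [−2, −4]]

B² = [[2, 4], [−2, −2]]
B³ = [[0, 4], [−2, −4]]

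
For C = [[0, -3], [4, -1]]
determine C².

[[-12, 3], [-4, -11]]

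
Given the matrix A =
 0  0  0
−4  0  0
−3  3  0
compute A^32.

A is strictly triangular, hence nilpotent: A^3 = 0, so A^32 = 0.

[[0, 0, 0], [0, 0, 0], [0, 0, 0]]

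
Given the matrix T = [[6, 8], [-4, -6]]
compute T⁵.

tr T = 0 and det T = -4, so the characteristic polynomial is λ² − (0)λ + (-4) with roots -2 and 2.
Eigenvectors give P = [[-1, 2], [1, -1]] with P⁻¹ = [[1, 2], [1, 1]], and T = P·diag(-2, 2)·P⁻¹.
Then T⁵ = P·diag(-32, 32)·P⁻¹ = [[32, 64], [-32, -32]] · [[1, 2], [1, 1]] = [[96, 128], [-64, -96]].

[[96, 128], [-64, -96]]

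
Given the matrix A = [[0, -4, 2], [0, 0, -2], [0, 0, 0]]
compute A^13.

A is strictly triangular, hence nilpotent: A^3 = 0, so A^13 = 0.

[[0, 0, 0], [0, 0, 0], [0, 0, 0]]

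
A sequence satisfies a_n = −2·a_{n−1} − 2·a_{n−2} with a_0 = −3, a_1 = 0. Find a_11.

−192

With companion matrix T = [[−2, −2], [1, 0]], [a_n, a_{n−1}]ᵀ = T·[a_{n−1}, a_{n−2}]ᵀ, so [a_11, a_10]ᵀ = T^10·[a_1, a_0]ᵀ.
T^10 = [[32, 64], [−32, −32]], giving [a_11, a_10]ᵀ = [[−192], [96]].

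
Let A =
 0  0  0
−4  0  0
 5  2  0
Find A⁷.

[[0, 0, 0], [0, 0, 0], [0, 0, 0]]

A is strictly triangular, hence nilpotent: A³ = 0, so A⁷ = 0.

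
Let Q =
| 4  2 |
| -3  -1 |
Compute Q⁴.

tr Q = 3 and det Q = 2, so the characteristic polynomial is λ² − (3)λ + (2) with roots 2 and 1.
Eigenvectors give P = [[1, -2], [-1, 3]] with P⁻¹ = [[3, 2], [1, 1]], and Q = P·diag(2, 1)·P⁻¹.
Then Q⁴ = P·diag(16, 1)·P⁻¹ = [[16, -2], [-16, 3]] · [[3, 2], [1, 1]] = [[46, 30], [-45, -29]].

[[46, 30], [-45, -29]]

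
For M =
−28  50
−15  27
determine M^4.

tr M = −1 and det M = −6, so the characteristic polynomial is λ² − (−1)λ + (−6) with roots 2 and −3.
Eigenvectors give P = [[−5, 2], [−3, 1]] with P⁻¹ = [[1, −2], [3, −5]], and M = P·diag(2, −3)·P⁻¹.
Then M^4 = P·diag(16, 81)·P⁻¹ = [[−80, 162], [−48, 81]] · [[1, −2], [3, −5]] = [[406, −650], [195, −309]].

[[406, −650], [195, −309]]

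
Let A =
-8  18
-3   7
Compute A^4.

[[46, -90], [15, -29]]

tr A = -1 and det A = -2, so the characteristic polynomial is λ² − (-1)λ + (-2) with roots -2 and 1.
Eigenvectors give P = [[-3, 2], [-1, 1]] with P⁻¹ = [[-1, 2], [-1, 3]], and A = P·diag(-2, 1)·P⁻¹.
Then A^4 = P·diag(16, 1)·P⁻¹ = [[-48, 2], [-16, 1]] · [[-1, 2], [-1, 3]] = [[46, -90], [15, -29]].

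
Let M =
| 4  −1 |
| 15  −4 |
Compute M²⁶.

M² = I (check: tr M = 0 and det M = −1), so M²⁶ = I since 26 is even.

[[1, 0], [0, 1]]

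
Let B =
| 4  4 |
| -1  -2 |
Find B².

[[12, 8], [-2, 0]]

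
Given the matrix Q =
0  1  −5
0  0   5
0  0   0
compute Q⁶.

[[0, 0, 0], [0, 0, 0], [0, 0, 0]]

Q is strictly triangular, hence nilpotent: Q³ = 0, so Q⁶ = 0.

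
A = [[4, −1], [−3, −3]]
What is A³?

[[79, −16], [−48, −33]]

A² = [[19, −1], [−3, 12]]
A³ = [[79, −16], [−48, −33]]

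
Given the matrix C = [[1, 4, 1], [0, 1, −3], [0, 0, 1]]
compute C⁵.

[[1, 20, −115], [0, 1, −15], [0, 0, 1]]

C = I + N where N = [[0, 4, 1], [0, 0, −3], [0, 0, 0]] is strictly upper-triangular, so N³ = 0.
(I + N)⁵ = I + 5·N + 10·N² = [[1, 20, −115], [0, 1, −15], [0, 0, 1]].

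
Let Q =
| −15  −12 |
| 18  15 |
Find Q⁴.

[[81, 0], [0, 81]]

tr Q = 0 and det Q = −9, so the characteristic polynomial is λ² − (0)λ + (−9) with roots 3 and −3.
Eigenvectors give P = [[2, 1], [−3, −1]] with P⁻¹ = [[−1, −1], [3, 2]], and Q = P·diag(3, −3)·P⁻¹.
Then Q⁴ = P·diag(81, 81)·P⁻¹ = [[162, 81], [−243, −81]] · [[−1, −1], [3, 2]] = [[81, 0], [0, 81]].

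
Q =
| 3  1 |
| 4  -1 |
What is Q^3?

[[47, 11], [44, 3]]

Q^2 = [[13, 2], [8, 5]]
Q^3 = [[47, 11], [44, 3]]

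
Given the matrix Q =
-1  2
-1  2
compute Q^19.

[[-1, 2], [-1, 2]]

Q² = Q (a projection; rank 1, trace 1), so Q^19 = Q.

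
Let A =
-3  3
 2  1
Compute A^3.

A^2 = [[15, -6], [-4, 7]]
A^3 = [[-57, 39], [26, -5]]

[[-57, 39], [26, -5]]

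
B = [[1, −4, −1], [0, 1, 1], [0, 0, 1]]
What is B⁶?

B = I + N where N = [[0, −4, −1], [0, 0, 1], [0, 0, 0]] is strictly upper-triangular, so N³ = 0.
(I + N)⁶ = I + 6·N + 15·N² = [[1, −24, −66], [0, 1, 6], [0, 0, 1]].

[[1, −24, −66], [0, 1, 6], [0, 0, 1]]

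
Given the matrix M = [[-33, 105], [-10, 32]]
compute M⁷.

tr M = -1 and det M = -6, so the characteristic polynomial is λ² − (-1)λ + (-6) with roots 2 and -3.
Eigenvectors give P = [[3, 7], [1, 2]] with P⁻¹ = [[-2, 7], [1, -3]], and M = P·diag(2, -3)·P⁻¹.
Then M⁷ = P·diag(128, -2187)·P⁻¹ = [[384, -15309], [128, -4374]] · [[-2, 7], [1, -3]] = [[-16077, 48615], [-4630, 14018]].

[[-16077, 48615], [-4630, 14018]]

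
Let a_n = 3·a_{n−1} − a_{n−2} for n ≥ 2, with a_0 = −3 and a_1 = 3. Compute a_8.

With companion matrix T = [[3, −1], [1, 0]], [a_n, a_{n−1}]ᵀ = T·[a_{n−1}, a_{n−2}]ᵀ, so [a_8, a_7]ᵀ = T⁷·[a_1, a_0]ᵀ.
T⁷ = [[987, −377], [377, −144]], giving [a_8, a_7]ᵀ = [[4092], [1563]].

4092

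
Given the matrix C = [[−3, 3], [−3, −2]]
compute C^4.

[[−225, 75], [−75, −200]]

C^2 = [[0, −15], [15, −5]]
C^3 = [[45, 30], [−30, 55]]
C^4 = [[−225, 75], [−75, −200]]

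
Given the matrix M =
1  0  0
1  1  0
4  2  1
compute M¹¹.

M = I + N where N = [[0, 0, 0], [1, 0, 0], [4, 2, 0]] is strictly lower-triangular, so N³ = 0.
(I + N)¹¹ = I + 11·N + 55·N² = [[1, 0, 0], [11, 1, 0], [154, 22, 1]].

[[1, 0, 0], [11, 1, 0], [154, 22, 1]]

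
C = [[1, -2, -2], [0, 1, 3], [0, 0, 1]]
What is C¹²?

C = I + N where N = [[0, -2, -2], [0, 0, 3], [0, 0, 0]] is strictly upper-triangular, so N³ = 0.
(I + N)¹² = I + 12·N + 66·N² = [[1, -24, -420], [0, 1, 36], [0, 0, 1]].

[[1, -24, -420], [0, 1, 36], [0, 0, 1]]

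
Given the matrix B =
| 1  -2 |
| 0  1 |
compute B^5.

[[1, -10], [0, 1]]

B = I + N where N = [[0, -2], [0, 0]] is strictly upper-triangular, so N^2 = 0.
(I + N)^5 = I + 5·N = [[1, -10], [0, 1]].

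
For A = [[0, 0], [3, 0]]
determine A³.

A is strictly triangular, hence nilpotent: A² = 0, so A³ = 0.

[[0, 0], [0, 0]]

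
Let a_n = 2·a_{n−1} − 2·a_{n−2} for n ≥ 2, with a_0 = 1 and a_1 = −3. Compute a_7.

With companion matrix B = [[2, −2], [1, 0]], [a_n, a_{n−1}]ᵀ = B·[a_{n−1}, a_{n−2}]ᵀ, so [a_7, a_6]ᵀ = B⁶·[a_1, a_0]ᵀ.
B⁶ = [[−8, 16], [−8, 8]], giving [a_7, a_6]ᵀ = [[40], [32]].

40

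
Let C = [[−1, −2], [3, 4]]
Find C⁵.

tr C = 3 and det C = 2, so the characteristic polynomial is λ² − (3)λ + (2) with roots 1 and 2.
Eigenvectors give P = [[−1, −2], [1, 3]] with P⁻¹ = [[−3, −2], [1, 1]], and C = P·diag(1, 2)·P⁻¹.
Then C⁵ = P·diag(1, 32)·P⁻¹ = [[−1, −64], [1, 96]] · [[−3, −2], [1, 1]] = [[−61, −62], [93, 94]].

[[−61, −62], [93, 94]]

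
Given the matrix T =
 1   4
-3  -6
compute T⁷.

[[6049, 8236], [-6177, -8364]]

tr T = -5 and det T = 6, so the characteristic polynomial is λ² − (-5)λ + (6) with roots -3 and -2.
Eigenvectors give P = [[-1, -4], [1, 3]] with P⁻¹ = [[3, 4], [-1, -1]], and T = P·diag(-3, -2)·P⁻¹.
Then T⁷ = P·diag(-2187, -128)·P⁻¹ = [[2187, 512], [-2187, -384]] · [[3, 4], [-1, -1]] = [[6049, 8236], [-6177, -8364]].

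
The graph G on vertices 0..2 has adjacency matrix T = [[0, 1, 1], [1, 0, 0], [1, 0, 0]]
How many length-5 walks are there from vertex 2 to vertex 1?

0

The number of length-5 walks from vertex 2 to vertex 1 is entry (2,1) of T⁵, where T is the adjacency matrix.
T² = [[2, 0, 0], [0, 1, 1], [0, 1, 1]]
T³ = [[0, 2, 2], [2, 0, 0], [2, 0, 0]]
T⁴ = [[4, 0, 0], [0, 2, 2], [0, 2, 2]]
T⁵ = [[0, 4, 4], [4, 0, 0], [4, 0, 0]]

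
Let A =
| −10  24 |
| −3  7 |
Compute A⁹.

[[−4600, 12264], [−1533, 4087]]

tr A = −3 and det A = 2, so the characteristic polynomial is λ² − (−3)λ + (2) with roots −2 and −1.
Eigenvectors give P = [[3, 8], [1, 3]] with P⁻¹ = [[3, −8], [−1, 3]], and A = P·diag(−2, −1)·P⁻¹.
Then A⁹ = P·diag(−512, −1)·P⁻¹ = [[−1536, −8], [−512, −3]] · [[3, −8], [−1, 3]] = [[−4600, 12264], [−1533, 4087]].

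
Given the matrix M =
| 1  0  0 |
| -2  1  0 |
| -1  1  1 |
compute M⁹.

M = I + N where N = [[0, 0, 0], [-2, 0, 0], [-1, 1, 0]] is strictly lower-triangular, so N³ = 0.
(I + N)⁹ = I + 9·N + 36·N² = [[1, 0, 0], [-18, 1, 0], [-81, 9, 1]].

[[1, 0, 0], [-18, 1, 0], [-81, 9, 1]]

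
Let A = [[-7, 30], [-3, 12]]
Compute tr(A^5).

tr A = 5 and det A = 6, so the characteristic polynomial is λ² − (5)λ + (6) with roots 2 and 3.
Eigenvectors give P = [[10, 3], [3, 1]] with P⁻¹ = [[1, -3], [-3, 10]], and A = P·diag(2, 3)·P⁻¹.
Then A^5 = P·diag(32, 243)·P⁻¹ = [[320, 729], [96, 243]] · [[1, -3], [-3, 10]] = [[-1867, 6330], [-633, 2142]].

275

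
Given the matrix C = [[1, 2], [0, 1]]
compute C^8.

C = I + N where N = [[0, 2], [0, 0]] is strictly upper-triangular, so N^2 = 0.
(I + N)^8 = I + 8·N = [[1, 16], [0, 1]].

[[1, 16], [0, 1]]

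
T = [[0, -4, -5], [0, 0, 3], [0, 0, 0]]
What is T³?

[[0, 0, 0], [0, 0, 0], [0, 0, 0]]

T is strictly triangular, hence nilpotent: T³ = 0, so T³ = 0.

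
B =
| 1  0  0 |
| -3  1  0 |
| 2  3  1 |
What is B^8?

B = I + N where N = [[0, 0, 0], [-3, 0, 0], [2, 3, 0]] is strictly lower-triangular, so N^3 = 0.
(I + N)^8 = I + 8·N + 28·N^2 = [[1, 0, 0], [-24, 1, 0], [-236, 24, 1]].

[[1, 0, 0], [-24, 1, 0], [-236, 24, 1]]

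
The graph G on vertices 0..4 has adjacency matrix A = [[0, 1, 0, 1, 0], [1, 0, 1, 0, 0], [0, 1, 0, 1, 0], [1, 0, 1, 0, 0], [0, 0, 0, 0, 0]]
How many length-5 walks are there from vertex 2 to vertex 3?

16

The number of length-5 walks from vertex 2 to vertex 3 is entry (2,3) of A^5, where A is the adjacency matrix.
A^2 = [[2, 0, 2, 0, 0], [0, 2, 0, 2, 0], [2, 0, 2, 0, 0], [0, 2, 0, 2, 0], [0, 0, 0, 0, 0]]
A^3 = [[0, 4, 0, 4, 0], [4, 0, 4, 0, 0], [0, 4, 0, 4, 0], [4, 0, 4, 0, 0], [0, 0, 0, 0, 0]]
A^4 = [[8, 0, 8, 0, 0], [0, 8, 0, 8, 0], [8, 0, 8, 0, 0], [0, 8, 0, 8, 0], [0, 0, 0, 0, 0]]
A^5 = [[0, 16, 0, 16, 0], [16, 0, 16, 0, 0], [0, 16, 0, 16, 0], [16, 0, 16, 0, 0], [0, 0, 0, 0, 0]]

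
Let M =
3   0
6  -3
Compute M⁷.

[[2187, 0], [4374, -2187]]

tr M = 0 and det M = -9, so the characteristic polynomial is λ² − (0)λ + (-9) with roots 3 and -3.
Eigenvectors give P = [[1, 0], [1, -1]] with P⁻¹ = [[1, 0], [1, -1]], and M = P·diag(3, -3)·P⁻¹.
Then M⁷ = P·diag(2187, -2187)·P⁻¹ = [[2187, 0], [2187, 2187]] · [[1, 0], [1, -1]] = [[2187, 0], [4374, -2187]].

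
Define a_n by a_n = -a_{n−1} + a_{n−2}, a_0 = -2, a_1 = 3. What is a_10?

-233

With companion matrix C = [[-1, 1], [1, 0]], [a_n, a_{n−1}]ᵀ = C·[a_{n−1}, a_{n−2}]ᵀ, so [a_10, a_9]ᵀ = C⁹·[a_1, a_0]ᵀ.
C⁹ = [[-55, 34], [34, -21]], giving [a_10, a_9]ᵀ = [[-233], [144]].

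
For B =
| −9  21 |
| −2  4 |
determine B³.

[[−141, 399], [−38, 106]]

tr B = −5 and det B = 6, so the characteristic polynomial is λ² − (−5)λ + (6) with roots −3 and −2.
Eigenvectors give P = [[7, 3], [2, 1]] with P⁻¹ = [[1, −3], [−2, 7]], and B = P·diag(−3, −2)·P⁻¹.
Then B³ = P·diag(−27, −8)·P⁻¹ = [[−189, −24], [−54, −8]] · [[1, −3], [−2, 7]] = [[−141, 399], [−38, 106]].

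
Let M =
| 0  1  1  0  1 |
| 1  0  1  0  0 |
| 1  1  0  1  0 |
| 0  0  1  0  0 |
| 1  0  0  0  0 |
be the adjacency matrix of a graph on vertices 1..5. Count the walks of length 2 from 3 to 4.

The number of length-2 walks from vertex 3 to vertex 4 is entry (3,4) of M², where M is the adjacency matrix.
M² = [[3, 1, 1, 1, 0], [1, 2, 1, 1, 1], [1, 1, 3, 0, 1], [1, 1, 0, 1, 0], [0, 1, 1, 0, 1]]

0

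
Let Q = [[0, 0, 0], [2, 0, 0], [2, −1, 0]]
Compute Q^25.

Q is strictly triangular, hence nilpotent: Q^3 = 0, so Q^25 = 0.

[[0, 0, 0], [0, 0, 0], [0, 0, 0]]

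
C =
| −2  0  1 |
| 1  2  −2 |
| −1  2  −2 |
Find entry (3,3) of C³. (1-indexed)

C² = [[3, 2, −4], [2, 0, 1], [6, 0, −1]]
C³ = [[0, −4, 7], [−5, 2, 0], [−11, −2, 8]]

8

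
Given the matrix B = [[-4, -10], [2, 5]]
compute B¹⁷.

[[-4, -10], [2, 5]]

B² = B (a projection; rank 1, trace 1), so B¹⁷ = B.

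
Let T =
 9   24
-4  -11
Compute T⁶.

[[-1455, -4368], [728, 2185]]

tr T = -2 and det T = -3, so the characteristic polynomial is λ² − (-2)λ + (-3) with roots 1 and -3.
Eigenvectors give P = [[3, -2], [-1, 1]] with P⁻¹ = [[1, 2], [1, 3]], and T = P·diag(1, -3)·P⁻¹.
Then T⁶ = P·diag(1, 729)·P⁻¹ = [[3, -1458], [-1, 729]] · [[1, 2], [1, 3]] = [[-1455, -4368], [728, 2185]].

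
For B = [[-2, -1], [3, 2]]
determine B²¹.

B² = I (check: tr B = 0 and det B = -1), so B²¹ = B since 21 is odd.

[[-2, -1], [3, 2]]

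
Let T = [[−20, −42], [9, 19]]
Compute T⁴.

[[106, 210], [−45, −89]]

tr T = −1 and det T = −2, so the characteristic polynomial is λ² − (−1)λ + (−2) with roots 1 and −2.
Eigenvectors give P = [[−2, −7], [1, 3]] with P⁻¹ = [[3, 7], [−1, −2]], and T = P·diag(1, −2)·P⁻¹.
Then T⁴ = P·diag(1, 16)·P⁻¹ = [[−2, −112], [1, 48]] · [[3, 7], [−1, −2]] = [[106, 210], [−45, −89]].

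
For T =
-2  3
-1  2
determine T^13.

[[-2, 3], [-1, 2]]

T² = I (check: tr T = 0 and det T = -1), so T^13 = T since 13 is odd.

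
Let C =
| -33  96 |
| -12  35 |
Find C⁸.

[[-52479, 157440], [-19680, 59041]]

tr C = 2 and det C = -3, so the characteristic polynomial is λ² − (2)λ + (-3) with roots 3 and -1.
Eigenvectors give P = [[-8, 3], [-3, 1]] with P⁻¹ = [[1, -3], [3, -8]], and C = P·diag(3, -1)·P⁻¹.
Then C⁸ = P·diag(6561, 1)·P⁻¹ = [[-52488, 3], [-19683, 1]] · [[1, -3], [3, -8]] = [[-52479, 157440], [-19680, 59041]].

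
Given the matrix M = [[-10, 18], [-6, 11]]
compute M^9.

tr M = 1 and det M = -2, so the characteristic polynomial is λ² − (1)λ + (-2) with roots -1 and 2.
Eigenvectors give P = [[-2, 3], [-1, 2]] with P⁻¹ = [[-2, 3], [-1, 2]], and M = P·diag(-1, 2)·P⁻¹.
Then M^9 = P·diag(-1, 512)·P⁻¹ = [[2, 1536], [1, 1024]] · [[-2, 3], [-1, 2]] = [[-1540, 3078], [-1026, 2051]].

[[-1540, 3078], [-1026, 2051]]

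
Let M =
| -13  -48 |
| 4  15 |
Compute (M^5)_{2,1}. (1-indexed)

244

tr M = 2 and det M = -3, so the characteristic polynomial is λ² − (2)λ + (-3) with roots -1 and 3.
Eigenvectors give P = [[4, 3], [-1, -1]] with P⁻¹ = [[1, 3], [-1, -4]], and M = P·diag(-1, 3)·P⁻¹.
Then M^5 = P·diag(-1, 243)·P⁻¹ = [[-4, 729], [1, -243]] · [[1, 3], [-1, -4]] = [[-733, -2928], [244, 975]].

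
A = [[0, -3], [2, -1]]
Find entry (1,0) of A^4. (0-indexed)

A^2 = [[-6, 3], [-2, -5]]
A^3 = [[6, 15], [-10, 11]]
A^4 = [[30, -33], [22, 19]]

22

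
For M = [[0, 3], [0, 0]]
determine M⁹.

[[0, 0], [0, 0]]

M is strictly triangular, hence nilpotent: M² = 0, so M⁹ = 0.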